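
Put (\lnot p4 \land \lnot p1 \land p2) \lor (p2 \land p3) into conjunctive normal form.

(\lnot p4 \lor p3) \land (\lnot p1 \lor p3) \land p2

(\lnot p4 \land \lnot p1 \land p2) \lor (p2 \land p3)
≡ (\lnot p4 \lor p2) \land (\lnot p4 \lor p3) \land (\lnot p1 \lor p2) \land (\lnot p1 \lor p3) \land (p2 \lor p2) \land (p2 \lor p3)   [distribute \lor over \land]
≡ (\lnot p4 \lor p3) \land (\lnot p1 \lor p3) \land p2   [simplify]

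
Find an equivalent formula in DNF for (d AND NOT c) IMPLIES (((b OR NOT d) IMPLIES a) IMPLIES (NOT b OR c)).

NOT d OR c OR (b AND NOT a) OR NOT b

(d AND NOT c) IMPLIES (((b OR NOT d) IMPLIES a) IMPLIES (NOT b OR c))
= NOT (d AND NOT c) OR (((b OR NOT d) IMPLIES a) IMPLIES (NOT b OR c))   [eliminate IMPLIES]
= NOT (d AND NOT c) OR NOT ((b OR NOT d) IMPLIES a) OR NOT b OR c   [eliminate IMPLIES]
= NOT (d AND NOT c) OR NOT (NOT (b OR NOT d) OR a) OR NOT b OR c   [eliminate IMPLIES]
= NOT d OR NOT NOT c OR NOT (NOT (b OR NOT d) OR a) OR NOT b OR c   [De Morgan]
= NOT d OR c OR NOT (NOT (b OR NOT d) OR a) OR NOT b OR c   [double negation]
= NOT d OR c OR (NOT NOT (b OR NOT d) AND NOT a) OR NOT b OR c   [De Morgan]
= NOT d OR c OR ((b OR NOT d) AND NOT a) OR NOT b OR c   [double negation]
= NOT d OR c OR (b AND NOT a) OR (NOT d AND NOT a) OR NOT b OR c   [distribute AND over OR]
= NOT d OR c OR (b AND NOT a) OR NOT b   [simplify]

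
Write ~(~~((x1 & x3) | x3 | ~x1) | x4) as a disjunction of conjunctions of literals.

~x3 & x1 & ~x4

~(~~((x1 & x3) | x3 | ~x1) | x4)
⇔ ~~~((x1 & x3) | x3 | ~x1) & ~x4   (De Morgan)
⇔ ~((x1 & x3) | x3 | ~x1) & ~x4   (double negation)
⇔ ~(x1 & x3) & ~x3 & ~~x1 & ~x4   (De Morgan)
⇔ (~x1 | ~x3) & ~x3 & ~~x1 & ~x4   (De Morgan)
⇔ (~x1 | ~x3) & ~x3 & x1 & ~x4   (double negation)
⇔ (~x1 & ~x3 & x1 & ~x4) | (~x3 & ~x3 & x1 & ~x4)   (distribute & over |)
⇔ ~x3 & x1 & ~x4   (simplify)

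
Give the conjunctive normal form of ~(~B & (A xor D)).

~(~B & (A xor D))
≡ ~(~B & (A | D) & ~(A & D))   — expand xor
≡ ~~B | ~(A | D) | ~~(A & D)   — De Morgan
≡ B | ~(A | D) | ~~(A & D)   — double negation
≡ B | (~A & ~D) | ~~(A & D)   — De Morgan
≡ B | (~A & ~D) | (A & D)   — double negation
≡ (B | ~A | A) & (B | ~A | D) & (B | ~D | A) & (B | ~D | D)   — distribute | over &
≡ (B | ~A | D) & (B | ~D | A)   — simplify

(B | ~A | D) & (B | ~D | A)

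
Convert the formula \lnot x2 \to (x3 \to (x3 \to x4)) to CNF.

\lnot x2 \to (x3 \to (x3 \to x4))
≡ \lnot \lnot x2 \lor (x3 \to (x3 \to x4))
≡ \lnot \lnot x2 \lor \lnot x3 \lor (x3 \to x4)
≡ \lnot \lnot x2 \lor \lnot x3 \lor \lnot x3 \lor x4
≡ x2 \lor \lnot x3 \lor \lnot x3 \lor x4
≡ x2 \lor \lnot x3 \lor x4

x2 \lor \lnot x3 \lor x4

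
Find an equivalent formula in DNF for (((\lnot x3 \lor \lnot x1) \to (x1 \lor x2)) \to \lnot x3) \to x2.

(x3 \land x1) \lor x2

(((\lnot x3 \lor \lnot x1) \to (x1 \lor x2)) \to \lnot x3) \to x2
= \lnot (((\lnot x3 \lor \lnot x1) \to (x1 \lor x2)) \to \lnot x3) \lor x2   — eliminate \to
= \lnot (\lnot ((\lnot x3 \lor \lnot x1) \to (x1 \lor x2)) \lor \lnot x3) \lor x2   — eliminate \to
= \lnot (\lnot (\lnot (\lnot x3 \lor \lnot x1) \lor x1 \lor x2) \lor \lnot x3) \lor x2   — eliminate \to
= (\lnot \lnot (\lnot (\lnot x3 \lor \lnot x1) \lor x1 \lor x2) \land \lnot \lnot x3) \lor x2   — De Morgan
= ((\lnot (\lnot x3 \lor \lnot x1) \lor x1 \lor x2) \land \lnot \lnot x3) \lor x2   — double negation
= (((\lnot \lnot x3 \land \lnot \lnot x1) \lor x1 \lor x2) \land \lnot \lnot x3) \lor x2   — De Morgan
= (((x3 \land \lnot \lnot x1) \lor x1 \lor x2) \land \lnot \lnot x3) \lor x2   — double negation
= (((x3 \land x1) \lor x1 \lor x2) \land \lnot \lnot x3) \lor x2   — double negation
= (((x3 \land x1) \lor x1 \lor x2) \land x3) \lor x2   — double negation
= (x3 \land x1 \land x3) \lor (x1 \land x3) \lor (x2 \land x3) \lor x2   — distribute \land over \lor
= (x3 \land x1) \lor x2   — simplify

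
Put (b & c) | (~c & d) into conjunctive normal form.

(b | ~c) & (b | d) & (c | d)

(b & c) | (~c & d)
≡ (b | ~c) & (b | d) & (c | ~c) & (c | d)   [distribute | over &]
≡ (b | ~c) & (b | d) & (c | d)   [simplify]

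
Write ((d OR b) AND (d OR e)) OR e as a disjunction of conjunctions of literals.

((d OR b) AND (d OR e)) OR e
≡ (d AND d) OR (d AND e) OR (b AND d) OR (b AND e) OR e   [distribute AND over OR]
≡ d OR e   [simplify]

d OR e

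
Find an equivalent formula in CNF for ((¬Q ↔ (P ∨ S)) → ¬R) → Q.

(Q ∨ P ∨ S) ∧ (R ∨ Q)

((¬Q ↔ (P ∨ S)) → ¬R) → Q
= ¬((¬Q ↔ (P ∨ S)) → ¬R) ∨ Q   [eliminate →]
= ¬(¬(¬Q ↔ (P ∨ S)) ∨ ¬R) ∨ Q   [eliminate →]
= ¬(¬((¬Q → (P ∨ S)) ∧ ((P ∨ S) → ¬Q)) ∨ ¬R) ∨ Q   [eliminate ↔]
= ¬(¬((¬¬Q ∨ P ∨ S) ∧ ((P ∨ S) → ¬Q)) ∨ ¬R) ∨ Q   [eliminate →]
= ¬(¬((¬¬Q ∨ P ∨ S) ∧ (¬(P ∨ S) ∨ ¬Q)) ∨ ¬R) ∨ Q   [eliminate →]
= (¬¬((¬¬Q ∨ P ∨ S) ∧ (¬(P ∨ S) ∨ ¬Q)) ∧ ¬¬R) ∨ Q   [De Morgan]
= ((¬¬Q ∨ P ∨ S) ∧ (¬(P ∨ S) ∨ ¬Q) ∧ ¬¬R) ∨ Q   [double negation]
= ((Q ∨ P ∨ S) ∧ (¬(P ∨ S) ∨ ¬Q) ∧ ¬¬R) ∨ Q   [double negation]
= ((Q ∨ P ∨ S) ∧ ((¬P ∧ ¬S) ∨ ¬Q) ∧ ¬¬R) ∨ Q   [De Morgan]
= ((Q ∨ P ∨ S) ∧ ((¬P ∧ ¬S) ∨ ¬Q) ∧ R) ∨ Q   [double negation]
= (Q ∨ P ∨ S ∨ Q) ∧ (¬P ∨ ¬Q ∨ Q) ∧ (¬S ∨ ¬Q ∨ Q) ∧ (R ∨ Q)   [distribute ∨ over ∧]
= (Q ∨ P ∨ S) ∧ (R ∨ Q)   [simplify]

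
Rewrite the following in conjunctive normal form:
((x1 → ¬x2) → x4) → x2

((x1 → ¬x2) → x4) → x2
= ¬((x1 → ¬x2) → x4) ∨ x2   (eliminate →)
= ¬(¬(x1 → ¬x2) ∨ x4) ∨ x2   (eliminate →)
= ¬(¬(¬x1 ∨ ¬x2) ∨ x4) ∨ x2   (eliminate →)
= ¬¬(¬x1 ∨ ¬x2) ∧ ¬x4 ∨ x2   (De Morgan)
= (¬x1 ∨ ¬x2) ∧ ¬x4 ∨ x2   (double negation)
= (¬x1 ∨ ¬x2 ∨ x2) ∧ (¬x4 ∨ x2)   (distribute ∨ over ∧)
= ¬x4 ∨ x2   (simplify)

¬x4 ∨ x2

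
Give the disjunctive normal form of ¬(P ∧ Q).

¬P ∨ ¬Q

¬(P ∧ Q)
≡ ¬P ∨ ¬Q   [De Morgan]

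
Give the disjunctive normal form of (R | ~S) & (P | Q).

(R & P) | (R & Q) | (~S & P) | (~S & Q)

(R | ~S) & (P | Q)
≡ (R & P) | (R & Q) | (~S & P) | (~S & Q)   — distribute & over |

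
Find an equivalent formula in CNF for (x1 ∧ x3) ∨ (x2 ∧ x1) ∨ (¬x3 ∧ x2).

(x1 ∨ x2) ∧ (x1 ∨ ¬x3) ∧ (x3 ∨ x2)

(x1 ∧ x3) ∨ (x2 ∧ x1) ∨ (¬x3 ∧ x2)
≡ (x1 ∨ x2 ∨ ¬x3) ∧ (x1 ∨ x2 ∨ x2) ∧ (x1 ∨ x1 ∨ ¬x3) ∧ (x1 ∨ x1 ∨ x2) ∧ (x3 ∨ x2 ∨ ¬x3) ∧ (x3 ∨ x2 ∨ x2) ∧ (x3 ∨ x1 ∨ ¬x3) ∧ (x3 ∨ x1 ∨ x2)   (distribute ∨ over ∧)
≡ (x1 ∨ x2) ∧ (x1 ∨ ¬x3) ∧ (x3 ∨ x2)   (simplify)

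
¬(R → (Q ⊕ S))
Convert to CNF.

¬(R → (Q ⊕ S))
= ¬(¬R ∨ (Q ⊕ S))   (eliminate →)
= ¬(¬R ∨ ((Q ∨ S) ∧ ¬(Q ∧ S)))   (expand ⊕)
= ¬¬R ∧ ¬((Q ∨ S) ∧ ¬(Q ∧ S))   (De Morgan)
= R ∧ ¬((Q ∨ S) ∧ ¬(Q ∧ S))   (double negation)
= R ∧ (¬(Q ∨ S) ∨ ¬¬(Q ∧ S))   (De Morgan)
= R ∧ ((¬Q ∧ ¬S) ∨ ¬¬(Q ∧ S))   (De Morgan)
= R ∧ ((¬Q ∧ ¬S) ∨ (Q ∧ S))   (double negation)
= R ∧ (¬Q ∨ Q) ∧ (¬Q ∨ S) ∧ (¬S ∨ Q) ∧ (¬S ∨ S)   (distribute ∨ over ∧)
= R ∧ (¬Q ∨ S) ∧ (¬S ∨ Q)   (simplify)

R ∧ (¬Q ∨ S) ∧ (¬S ∨ Q)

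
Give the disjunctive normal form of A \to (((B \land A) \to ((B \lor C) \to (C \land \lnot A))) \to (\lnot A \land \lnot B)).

\lnot A \lor (B \land A)

A \to (((B \land A) \to ((B \lor C) \to (C \land \lnot A))) \to (\lnot A \land \lnot B))
≡ \lnot A \lor (((B \land A) \to ((B \lor C) \to (C \land \lnot A))) \to (\lnot A \land \lnot B))   — eliminate \to
≡ \lnot A \lor \lnot ((B \land A) \to ((B \lor C) \to (C \land \lnot A))) \lor (\lnot A \land \lnot B)   — eliminate \to
≡ \lnot A \lor \lnot (\lnot (B \land A) \lor ((B \lor C) \to (C \land \lnot A))) \lor (\lnot A \land \lnot B)   — eliminate \to
≡ \lnot A \lor \lnot (\lnot (B \land A) \lor \lnot (B \lor C) \lor (C \land \lnot A)) \lor (\lnot A \land \lnot B)   — eliminate \to
≡ \lnot A \lor (\lnot \lnot (B \land A) \land \lnot \lnot (B \lor C) \land \lnot (C \land \lnot A)) \lor (\lnot A \land \lnot B)   — De Morgan
≡ \lnot A \lor (B \land A \land \lnot \lnot (B \lor C) \land \lnot (C \land \lnot A)) \lor (\lnot A \land \lnot B)   — double negation
≡ \lnot A \lor (B \land A \land (B \lor C) \land \lnot (C \land \lnot A)) \lor (\lnot A \land \lnot B)   — double negation
≡ \lnot A \lor (B \land A \land (B \lor C) \land (\lnot C \lor \lnot \lnot A)) \lor (\lnot A \land \lnot B)   — De Morgan
≡ \lnot A \lor (B \land A \land (B \lor C) \land (\lnot C \lor A)) \lor (\lnot A \land \lnot B)   — double negation
≡ \lnot A \lor (B \land A \land B \land \lnot C) \lor (B \land A \land B \land A) \lor (B \land A \land C \land \lnot C) \lor (B \land A \land C \land A) \lor (\lnot A \land \lnot B)   — distribute \land over \lor
≡ \lnot A \lor (B \land A)   — simplify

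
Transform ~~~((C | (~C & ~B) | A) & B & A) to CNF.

~A | ~B

~~~((C | (~C & ~B) | A) & B & A)
≡ ~((C | (~C & ~B) | A) & B & A)   [double negation]
≡ ~(C | (~C & ~B) | A) | ~B | ~A   [De Morgan]
≡ (~C & ~(~C & ~B) & ~A) | ~B | ~A   [De Morgan]
≡ (~C & (~~C | ~~B) & ~A) | ~B | ~A   [De Morgan]
≡ (~C & (C | ~~B) & ~A) | ~B | ~A   [double negation]
≡ (~C & (C | B) & ~A) | ~B | ~A   [double negation]
≡ (~C | ~B | ~A) & (C | B | ~B | ~A) & (~A | ~B | ~A)   [distribute | over &]
≡ ~A | ~B   [simplify]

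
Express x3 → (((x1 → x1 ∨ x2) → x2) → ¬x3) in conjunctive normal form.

¬x3 ∨ ¬x2

x3 → (((x1 → x1 ∨ x2) → x2) → ¬x3)
= ¬x3 ∨ (((x1 → x1 ∨ x2) → x2) → ¬x3)   [eliminate →]
= ¬x3 ∨ ¬((x1 → x1 ∨ x2) → x2) ∨ ¬x3   [eliminate →]
= ¬x3 ∨ ¬(¬(x1 → x1 ∨ x2) ∨ x2) ∨ ¬x3   [eliminate →]
= ¬x3 ∨ ¬(¬(¬x1 ∨ x1 ∨ x2) ∨ x2) ∨ ¬x3   [eliminate →]
= ¬x3 ∨ ¬¬(¬x1 ∨ x1 ∨ x2) ∧ ¬x2 ∨ ¬x3   [De Morgan]
= ¬x3 ∨ (¬x1 ∨ x1 ∨ x2) ∧ ¬x2 ∨ ¬x3   [double negation]
= (¬x3 ∨ ¬x1 ∨ x1 ∨ x2 ∨ ¬x3) ∧ (¬x3 ∨ ¬x2 ∨ ¬x3)   [distribute ∨ over ∧]
= ¬x3 ∨ ¬x2   [simplify]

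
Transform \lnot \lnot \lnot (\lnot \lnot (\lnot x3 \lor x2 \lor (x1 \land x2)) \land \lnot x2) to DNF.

(x3 \land \lnot x2) \lor x2

\lnot \lnot \lnot (\lnot \lnot (\lnot x3 \lor x2 \lor (x1 \land x2)) \land \lnot x2)
⇔ \lnot (\lnot \lnot (\lnot x3 \lor x2 \lor (x1 \land x2)) \land \lnot x2)   — double negation
⇔ \lnot \lnot \lnot (\lnot x3 \lor x2 \lor (x1 \land x2)) \lor \lnot \lnot x2   — De Morgan
⇔ \lnot (\lnot x3 \lor x2 \lor (x1 \land x2)) \lor \lnot \lnot x2   — double negation
⇔ (\lnot \lnot x3 \land \lnot x2 \land \lnot (x1 \land x2)) \lor \lnot \lnot x2   — De Morgan
⇔ (x3 \land \lnot x2 \land \lnot (x1 \land x2)) \lor \lnot \lnot x2   — double negation
⇔ (x3 \land \lnot x2 \land (\lnot x1 \lor \lnot x2)) \lor \lnot \lnot x2   — De Morgan
⇔ (x3 \land \lnot x2 \land (\lnot x1 \lor \lnot x2)) \lor x2   — double negation
⇔ (x3 \land \lnot x2 \land \lnot x1) \lor (x3 \land \lnot x2 \land \lnot x2) \lor x2   — distribute \land over \lor
⇔ (x3 \land \lnot x2) \lor x2   — simplify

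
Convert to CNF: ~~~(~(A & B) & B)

A | ~B

~~~(~(A & B) & B)
≡ ~(~(A & B) & B)   [double negation]
≡ ~~(A & B) | ~B   [De Morgan]
≡ (A & B) | ~B   [double negation]
≡ (A | ~B) & (B | ~B)   [distribute | over &]
≡ A | ~B   [simplify]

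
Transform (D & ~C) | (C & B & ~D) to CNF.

(D & ~C) | (C & B & ~D)
≡ (D | C) & (D | B) & (D | ~D) & (~C | C) & (~C | B) & (~C | ~D)
≡ (D | C) & (D | B) & (~C | B) & (~C | ~D)

(D | C) & (D | B) & (~C | B) & (~C | ~D)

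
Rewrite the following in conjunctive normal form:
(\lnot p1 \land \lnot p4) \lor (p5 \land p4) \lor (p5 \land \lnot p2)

(\lnot p1 \lor p5) \land (\lnot p1 \lor p4 \lor \lnot p2) \land (\lnot p4 \lor p5)

(\lnot p1 \land \lnot p4) \lor (p5 \land p4) \lor (p5 \land \lnot p2)
⇔ (\lnot p1 \lor p5 \lor p5) \land (\lnot p1 \lor p5 \lor \lnot p2) \land (\lnot p1 \lor p4 \lor p5) \land (\lnot p1 \lor p4 \lor \lnot p2) \land (\lnot p4 \lor p5 \lor p5) \land (\lnot p4 \lor p5 \lor \lnot p2) \land (\lnot p4 \lor p4 \lor p5) \land (\lnot p4 \lor p4 \lor \lnot p2)   [distribute \lor over \land]
⇔ (\lnot p1 \lor p5) \land (\lnot p1 \lor p4 \lor \lnot p2) \land (\lnot p4 \lor p5)   [simplify]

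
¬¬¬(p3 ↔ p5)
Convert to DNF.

¬¬¬(p3 ↔ p5)
≡ ¬¬¬((p3 → p5) ∧ (p5 → p3))   — eliminate ↔
≡ ¬¬¬((¬p3 ∨ p5) ∧ (p5 → p3))   — eliminate →
≡ ¬¬¬((¬p3 ∨ p5) ∧ (¬p5 ∨ p3))   — eliminate →
≡ ¬((¬p3 ∨ p5) ∧ (¬p5 ∨ p3))   — double negation
≡ ¬(¬p3 ∨ p5) ∨ ¬(¬p5 ∨ p3)   — De Morgan
≡ (¬¬p3 ∧ ¬p5) ∨ ¬(¬p5 ∨ p3)   — De Morgan
≡ (p3 ∧ ¬p5) ∨ ¬(¬p5 ∨ p3)   — double negation
≡ (p3 ∧ ¬p5) ∨ (¬¬p5 ∧ ¬p3)   — De Morgan
≡ (p3 ∧ ¬p5) ∨ (p5 ∧ ¬p3)   — double negation

(p3 ∧ ¬p5) ∨ (p5 ∧ ¬p3)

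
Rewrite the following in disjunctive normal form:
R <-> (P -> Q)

(~R & P & ~Q) | (~P & R) | (Q & R)

R <-> (P -> Q)
≡ (R -> (P -> Q)) & ((P -> Q) -> R)   — eliminate <->
≡ (~R | (P -> Q)) & ((P -> Q) -> R)   — eliminate ->
≡ (~R | ~P | Q) & ((P -> Q) -> R)   — eliminate ->
≡ (~R | ~P | Q) & (~(P -> Q) | R)   — eliminate ->
≡ (~R | ~P | Q) & (~(~P | Q) | R)   — eliminate ->
≡ (~R | ~P | Q) & ((~~P & ~Q) | R)   — De Morgan
≡ (~R | ~P | Q) & ((P & ~Q) | R)   — double negation
≡ (~R & P & ~Q) | (~R & R) | (~P & P & ~Q) | (~P & R) | (Q & P & ~Q) | (Q & R)   — distribute & over |
≡ (~R & P & ~Q) | (~P & R) | (Q & R)   — simplify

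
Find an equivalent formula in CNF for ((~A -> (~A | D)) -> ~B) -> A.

B | A

((~A -> (~A | D)) -> ~B) -> A
⇔ ~((~A -> (~A | D)) -> ~B) | A   [eliminate ->]
⇔ ~(~(~A -> (~A | D)) | ~B) | A   [eliminate ->]
⇔ ~(~(~~A | ~A | D) | ~B) | A   [eliminate ->]
⇔ (~~(~~A | ~A | D) & ~~B) | A   [De Morgan]
⇔ ((~~A | ~A | D) & ~~B) | A   [double negation]
⇔ ((A | ~A | D) & ~~B) | A   [double negation]
⇔ ((A | ~A | D) & B) | A   [double negation]
⇔ (A | ~A | D | A) & (B | A)   [distribute | over &]
⇔ B | A   [simplify]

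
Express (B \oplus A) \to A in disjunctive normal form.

(\lnot B \land \lnot A) \lor A

(B \oplus A) \to A
≡ \lnot (B \oplus A) \lor A
≡ \lnot ((B \land \lnot A) \lor (\lnot B \land A)) \lor A
≡ (\lnot (B \land \lnot A) \land \lnot (\lnot B \land A)) \lor A
≡ ((\lnot B \lor \lnot \lnot A) \land \lnot (\lnot B \land A)) \lor A
≡ ((\lnot B \lor A) \land \lnot (\lnot B \land A)) \lor A
≡ ((\lnot B \lor A) \land (\lnot \lnot B \lor \lnot A)) \lor A
≡ ((\lnot B \lor A) \land (B \lor \lnot A)) \lor A
≡ (\lnot B \land B) \lor (\lnot B \land \lnot A) \lor (A \land B) \lor (A \land \lnot A) \lor A
≡ (\lnot B \land \lnot A) \lor A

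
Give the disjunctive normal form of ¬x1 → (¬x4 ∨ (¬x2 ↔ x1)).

x1 ∨ ¬x4 ∨ (x2 ∧ ¬x1)

¬x1 → (¬x4 ∨ (¬x2 ↔ x1))
⇔ ¬¬x1 ∨ ¬x4 ∨ (¬x2 ↔ x1)   [eliminate →]
⇔ ¬¬x1 ∨ ¬x4 ∨ ((¬x2 → x1) ∧ (x1 → ¬x2))   [eliminate ↔]
⇔ ¬¬x1 ∨ ¬x4 ∨ ((¬¬x2 ∨ x1) ∧ (x1 → ¬x2))   [eliminate →]
⇔ ¬¬x1 ∨ ¬x4 ∨ ((¬¬x2 ∨ x1) ∧ (¬x1 ∨ ¬x2))   [eliminate →]
⇔ x1 ∨ ¬x4 ∨ ((¬¬x2 ∨ x1) ∧ (¬x1 ∨ ¬x2))   [double negation]
⇔ x1 ∨ ¬x4 ∨ ((x2 ∨ x1) ∧ (¬x1 ∨ ¬x2))   [double negation]
⇔ x1 ∨ ¬x4 ∨ (x2 ∧ ¬x1) ∨ (x2 ∧ ¬x2) ∨ (x1 ∧ ¬x1) ∨ (x1 ∧ ¬x2)   [distribute ∧ over ∨]
⇔ x1 ∨ ¬x4 ∨ (x2 ∧ ¬x1)   [simplify]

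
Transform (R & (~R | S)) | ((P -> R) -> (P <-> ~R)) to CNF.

(R & (~R | S)) | ((P -> R) -> (P <-> ~R))
⇔ (R & (~R | S)) | ~(P -> R) | (P <-> ~R)   [eliminate ->]
⇔ (R & (~R | S)) | ~(~P | R) | (P <-> ~R)   [eliminate ->]
⇔ (R & (~R | S)) | ~(~P | R) | ((P -> ~R) & (~R -> P))   [eliminate <->]
⇔ (R & (~R | S)) | ~(~P | R) | ((~P | ~R) & (~R -> P))   [eliminate ->]
⇔ (R & (~R | S)) | ~(~P | R) | ((~P | ~R) & (~~R | P))   [eliminate ->]
⇔ (R & (~R | S)) | (~~P & ~R) | ((~P | ~R) & (~~R | P))   [De Morgan]
⇔ (R & (~R | S)) | (P & ~R) | ((~P | ~R) & (~~R | P))   [double negation]
⇔ (R & (~R | S)) | (P & ~R) | ((~P | ~R) & (R | P))   [double negation]
⇔ (R | P | ~P | ~R) & (R | P | R | P) & (R | ~R | ~P | ~R) & (R | ~R | R | P) & (~R | S | P | ~P | ~R) & (~R | S | P | R | P) & (~R | S | ~R | ~P | ~R) & (~R | S | ~R | R | P)   [distribute | over &]
⇔ (R | P) & (~R | S | ~P)   [simplify]

(R | P) & (~R | S | ~P)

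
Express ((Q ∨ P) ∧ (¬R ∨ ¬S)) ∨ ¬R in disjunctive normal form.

((Q ∨ P) ∧ (¬R ∨ ¬S)) ∨ ¬R
= (Q ∧ ¬R) ∨ (Q ∧ ¬S) ∨ (P ∧ ¬R) ∨ (P ∧ ¬S) ∨ ¬R
= (Q ∧ ¬S) ∨ (P ∧ ¬S) ∨ ¬R

(Q ∧ ¬S) ∨ (P ∧ ¬S) ∨ ¬R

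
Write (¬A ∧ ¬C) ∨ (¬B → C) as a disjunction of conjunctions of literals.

(¬A ∧ ¬C) ∨ (¬B → C)
= (¬A ∧ ¬C) ∨ ¬¬B ∨ C   [eliminate →]
= (¬A ∧ ¬C) ∨ B ∨ C   [double negation]

(¬A ∧ ¬C) ∨ B ∨ C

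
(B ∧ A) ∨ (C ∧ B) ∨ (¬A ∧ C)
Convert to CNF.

(B ∨ C) ∧ (B ∨ ¬A) ∧ (A ∨ C)

(B ∧ A) ∨ (C ∧ B) ∨ (¬A ∧ C)
≡ (B ∨ C ∨ ¬A) ∧ (B ∨ C ∨ C) ∧ (B ∨ B ∨ ¬A) ∧ (B ∨ B ∨ C) ∧ (A ∨ C ∨ ¬A) ∧ (A ∨ C ∨ C) ∧ (A ∨ B ∨ ¬A) ∧ (A ∨ B ∨ C)
≡ (B ∨ C) ∧ (B ∨ ¬A) ∧ (A ∨ C)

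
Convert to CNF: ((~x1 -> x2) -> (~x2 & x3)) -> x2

((~x1 -> x2) -> (~x2 & x3)) -> x2
≡ ~((~x1 -> x2) -> (~x2 & x3)) | x2   — eliminate ->
≡ ~(~(~x1 -> x2) | (~x2 & x3)) | x2   — eliminate ->
≡ ~(~(~~x1 | x2) | (~x2 & x3)) | x2   — eliminate ->
≡ (~~(~~x1 | x2) & ~(~x2 & x3)) | x2   — De Morgan
≡ ((~~x1 | x2) & ~(~x2 & x3)) | x2   — double negation
≡ ((x1 | x2) & ~(~x2 & x3)) | x2   — double negation
≡ ((x1 | x2) & (~~x2 | ~x3)) | x2   — De Morgan
≡ ((x1 | x2) & (x2 | ~x3)) | x2   — double negation
≡ (x1 | x2 | x2) & (x2 | ~x3 | x2)   — distribute | over &
≡ (x1 | x2) & (x2 | ~x3)   — simplify

(x1 | x2) & (x2 | ~x3)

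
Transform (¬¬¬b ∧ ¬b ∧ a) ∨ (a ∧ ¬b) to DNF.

¬b ∧ a

(¬¬¬b ∧ ¬b ∧ a) ∨ (a ∧ ¬b)
≡ (¬b ∧ ¬b ∧ a) ∨ (a ∧ ¬b)   [double negation]
≡ ¬b ∧ a   [simplify]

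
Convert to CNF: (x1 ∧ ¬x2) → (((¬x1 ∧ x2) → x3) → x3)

¬x1 ∨ x2 ∨ x3

(x1 ∧ ¬x2) → (((¬x1 ∧ x2) → x3) → x3)
≡ ¬(x1 ∧ ¬x2) ∨ (((¬x1 ∧ x2) → x3) → x3)   — eliminate →
≡ ¬(x1 ∧ ¬x2) ∨ ¬((¬x1 ∧ x2) → x3) ∨ x3   — eliminate →
≡ ¬(x1 ∧ ¬x2) ∨ ¬(¬(¬x1 ∧ x2) ∨ x3) ∨ x3   — eliminate →
≡ ¬x1 ∨ ¬¬x2 ∨ ¬(¬(¬x1 ∧ x2) ∨ x3) ∨ x3   — De Morgan
≡ ¬x1 ∨ x2 ∨ ¬(¬(¬x1 ∧ x2) ∨ x3) ∨ x3   — double negation
≡ ¬x1 ∨ x2 ∨ (¬¬(¬x1 ∧ x2) ∧ ¬x3) ∨ x3   — De Morgan
≡ ¬x1 ∨ x2 ∨ (¬x1 ∧ x2 ∧ ¬x3) ∨ x3   — double negation
≡ (¬x1 ∨ x2 ∨ ¬x1 ∨ x3) ∧ (¬x1 ∨ x2 ∨ x2 ∨ x3) ∧ (¬x1 ∨ x2 ∨ ¬x3 ∨ x3)   — distribute ∨ over ∧
≡ ¬x1 ∨ x2 ∨ x3   — simplify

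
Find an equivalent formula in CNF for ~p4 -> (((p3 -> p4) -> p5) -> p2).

(p4 | ~p3 | p2) & (p4 | ~p5 | p2)

~p4 -> (((p3 -> p4) -> p5) -> p2)
≡ ~~p4 | (((p3 -> p4) -> p5) -> p2)   [eliminate ->]
≡ ~~p4 | ~((p3 -> p4) -> p5) | p2   [eliminate ->]
≡ ~~p4 | ~(~(p3 -> p4) | p5) | p2   [eliminate ->]
≡ ~~p4 | ~(~(~p3 | p4) | p5) | p2   [eliminate ->]
≡ p4 | ~(~(~p3 | p4) | p5) | p2   [double negation]
≡ p4 | (~~(~p3 | p4) & ~p5) | p2   [De Morgan]
≡ p4 | ((~p3 | p4) & ~p5) | p2   [double negation]
≡ (p4 | ~p3 | p4 | p2) & (p4 | ~p5 | p2)   [distribute | over &]
≡ (p4 | ~p3 | p2) & (p4 | ~p5 | p2)   [simplify]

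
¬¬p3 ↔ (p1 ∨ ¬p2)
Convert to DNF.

¬¬p3 ↔ (p1 ∨ ¬p2)
= (¬¬p3 → (p1 ∨ ¬p2)) ∧ ((p1 ∨ ¬p2) → ¬¬p3)   [eliminate ↔]
= (¬¬¬p3 ∨ p1 ∨ ¬p2) ∧ ((p1 ∨ ¬p2) → ¬¬p3)   [eliminate →]
= (¬¬¬p3 ∨ p1 ∨ ¬p2) ∧ (¬(p1 ∨ ¬p2) ∨ ¬¬p3)   [eliminate →]
= (¬p3 ∨ p1 ∨ ¬p2) ∧ (¬(p1 ∨ ¬p2) ∨ ¬¬p3)   [double negation]
= (¬p3 ∨ p1 ∨ ¬p2) ∧ ((¬p1 ∧ ¬¬p2) ∨ ¬¬p3)   [De Morgan]
= (¬p3 ∨ p1 ∨ ¬p2) ∧ ((¬p1 ∧ p2) ∨ ¬¬p3)   [double negation]
= (¬p3 ∨ p1 ∨ ¬p2) ∧ ((¬p1 ∧ p2) ∨ p3)   [double negation]
= (¬p3 ∧ ¬p1 ∧ p2) ∨ (¬p3 ∧ p3) ∨ (p1 ∧ ¬p1 ∧ p2) ∨ (p1 ∧ p3) ∨ (¬p2 ∧ ¬p1 ∧ p2) ∨ (¬p2 ∧ p3)   [distribute ∧ over ∨]
= (¬p3 ∧ ¬p1 ∧ p2) ∨ (p1 ∧ p3) ∨ (¬p2 ∧ p3)   [simplify]

(¬p3 ∧ ¬p1 ∧ p2) ∨ (p1 ∧ p3) ∨ (¬p2 ∧ p3)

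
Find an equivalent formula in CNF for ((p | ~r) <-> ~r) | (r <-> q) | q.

~p | ~r | q

((p | ~r) <-> ~r) | (r <-> q) | q
≡ (((p | ~r) -> ~r) & (~r -> (p | ~r))) | (r <-> q) | q   [eliminate <->]
≡ ((~(p | ~r) | ~r) & (~r -> (p | ~r))) | (r <-> q) | q   [eliminate ->]
≡ ((~(p | ~r) | ~r) & (~~r | p | ~r)) | (r <-> q) | q   [eliminate ->]
≡ ((~(p | ~r) | ~r) & (~~r | p | ~r)) | ((r -> q) & (q -> r)) | q   [eliminate <->]
≡ ((~(p | ~r) | ~r) & (~~r | p | ~r)) | ((~r | q) & (q -> r)) | q   [eliminate ->]
≡ ((~(p | ~r) | ~r) & (~~r | p | ~r)) | ((~r | q) & (~q | r)) | q   [eliminate ->]
≡ (((~p & ~~r) | ~r) & (~~r | p | ~r)) | ((~r | q) & (~q | r)) | q   [De Morgan]
≡ (((~p & r) | ~r) & (~~r | p | ~r)) | ((~r | q) & (~q | r)) | q   [double negation]
≡ (((~p & r) | ~r) & (r | p | ~r)) | ((~r | q) & (~q | r)) | q   [double negation]
≡ (~p | ~r | ~r | q | q) & (~p | ~r | ~q | r | q) & (r | ~r | ~r | q | q) & (r | ~r | ~q | r | q) & (r | p | ~r | ~r | q | q) & (r | p | ~r | ~q | r | q)   [distribute | over &]
≡ ~p | ~r | q   [simplify]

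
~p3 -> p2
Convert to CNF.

p3 | p2

~p3 -> p2
≡ ~~p3 | p2   (eliminate ->)
≡ p3 | p2   (double negation)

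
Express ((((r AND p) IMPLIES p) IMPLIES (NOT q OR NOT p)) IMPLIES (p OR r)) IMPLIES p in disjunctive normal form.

((((r AND p) IMPLIES p) IMPLIES (NOT q OR NOT p)) IMPLIES (p OR r)) IMPLIES p
= NOT ((((r AND p) IMPLIES p) IMPLIES (NOT q OR NOT p)) IMPLIES (p OR r)) OR p   [eliminate IMPLIES]
= NOT (NOT (((r AND p) IMPLIES p) IMPLIES (NOT q OR NOT p)) OR p OR r) OR p   [eliminate IMPLIES]
= NOT (NOT (NOT ((r AND p) IMPLIES p) OR NOT q OR NOT p) OR p OR r) OR p   [eliminate IMPLIES]
= NOT (NOT (NOT (NOT (r AND p) OR p) OR NOT q OR NOT p) OR p OR r) OR p   [eliminate IMPLIES]
= (NOT NOT (NOT (NOT (r AND p) OR p) OR NOT q OR NOT p) AND NOT p AND NOT r) OR p   [De Morgan]
= ((NOT (NOT (r AND p) OR p) OR NOT q OR NOT p) AND NOT p AND NOT r) OR p   [double negation]
= (((NOT NOT (r AND p) AND NOT p) OR NOT q OR NOT p) AND NOT p AND NOT r) OR p   [De Morgan]
= (((r AND p AND NOT p) OR NOT q OR NOT p) AND NOT p AND NOT r) OR p   [double negation]
= (r AND p AND NOT p AND NOT p AND NOT r) OR (NOT q AND NOT p AND NOT r) OR (NOT p AND NOT p AND NOT r) OR p   [distribute AND over OR]
= (NOT p AND NOT r) OR p   [simplify]

(NOT p AND NOT r) OR p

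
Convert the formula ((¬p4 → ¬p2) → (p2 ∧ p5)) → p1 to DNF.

(p4 ∧ ¬p5) ∨ ¬p2 ∨ p1

((¬p4 → ¬p2) → (p2 ∧ p5)) → p1
= ¬((¬p4 → ¬p2) → (p2 ∧ p5)) ∨ p1   [eliminate →]
= ¬(¬(¬p4 → ¬p2) ∨ (p2 ∧ p5)) ∨ p1   [eliminate →]
= ¬(¬(¬¬p4 ∨ ¬p2) ∨ (p2 ∧ p5)) ∨ p1   [eliminate →]
= (¬¬(¬¬p4 ∨ ¬p2) ∧ ¬(p2 ∧ p5)) ∨ p1   [De Morgan]
= ((¬¬p4 ∨ ¬p2) ∧ ¬(p2 ∧ p5)) ∨ p1   [double negation]
= ((p4 ∨ ¬p2) ∧ ¬(p2 ∧ p5)) ∨ p1   [double negation]
= ((p4 ∨ ¬p2) ∧ (¬p2 ∨ ¬p5)) ∨ p1   [De Morgan]
= (p4 ∧ ¬p2) ∨ (p4 ∧ ¬p5) ∨ (¬p2 ∧ ¬p2) ∨ (¬p2 ∧ ¬p5) ∨ p1   [distribute ∧ over ∨]
= (p4 ∧ ¬p5) ∨ ¬p2 ∨ p1   [simplify]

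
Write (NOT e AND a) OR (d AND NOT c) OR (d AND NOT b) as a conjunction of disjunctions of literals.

(NOT e OR d) AND (NOT e OR NOT c OR NOT b) AND (a OR d) AND (a OR NOT c OR NOT b)

(NOT e AND a) OR (d AND NOT c) OR (d AND NOT b)
= (NOT e OR d OR d) AND (NOT e OR d OR NOT b) AND (NOT e OR NOT c OR d) AND (NOT e OR NOT c OR NOT b) AND (a OR d OR d) AND (a OR d OR NOT b) AND (a OR NOT c OR d) AND (a OR NOT c OR NOT b)   (distribute OR over AND)
= (NOT e OR d) AND (NOT e OR NOT c OR NOT b) AND (a OR d) AND (a OR NOT c OR NOT b)   (simplify)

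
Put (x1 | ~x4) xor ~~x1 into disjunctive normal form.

(x1 | ~x4) xor ~~x1
⇔ ((x1 | ~x4) & ~~~x1) | (~(x1 | ~x4) & ~~x1)   [expand xor]
⇔ ((x1 | ~x4) & ~x1) | (~(x1 | ~x4) & ~~x1)   [double negation]
⇔ ((x1 | ~x4) & ~x1) | (~x1 & ~~x4 & ~~x1)   [De Morgan]
⇔ ((x1 | ~x4) & ~x1) | (~x1 & x4 & ~~x1)   [double negation]
⇔ ((x1 | ~x4) & ~x1) | (~x1 & x4 & x1)   [double negation]
⇔ (x1 & ~x1) | (~x4 & ~x1) | (~x1 & x4 & x1)   [distribute & over |]
⇔ ~x4 & ~x1   [simplify]

~x4 & ~x1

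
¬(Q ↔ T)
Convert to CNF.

¬(Q ↔ T)
⇔ ¬((Q → T) ∧ (T → Q))
⇔ ¬((¬Q ∨ T) ∧ (T → Q))
⇔ ¬((¬Q ∨ T) ∧ (¬T ∨ Q))
⇔ ¬(¬Q ∨ T) ∨ ¬(¬T ∨ Q)
⇔ (¬¬Q ∧ ¬T) ∨ ¬(¬T ∨ Q)
⇔ (Q ∧ ¬T) ∨ ¬(¬T ∨ Q)
⇔ (Q ∧ ¬T) ∨ (¬¬T ∧ ¬Q)
⇔ (Q ∧ ¬T) ∨ (T ∧ ¬Q)
⇔ (Q ∨ T) ∧ (Q ∨ ¬Q) ∧ (¬T ∨ T) ∧ (¬T ∨ ¬Q)
⇔ (Q ∨ T) ∧ (¬T ∨ ¬Q)

(Q ∨ T) ∧ (¬T ∨ ¬Q)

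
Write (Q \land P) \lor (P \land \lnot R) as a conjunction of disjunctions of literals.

(Q \land P) \lor (P \land \lnot R)
⇔ (Q \lor P) \land (Q \lor \lnot R) \land (P \lor P) \land (P \lor \lnot R)
⇔ (Q \lor \lnot R) \land P

(Q \lor \lnot R) \land P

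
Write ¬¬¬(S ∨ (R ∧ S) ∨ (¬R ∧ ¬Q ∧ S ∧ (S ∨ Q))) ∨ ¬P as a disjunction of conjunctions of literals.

¬S ∨ ¬P

¬¬¬(S ∨ (R ∧ S) ∨ (¬R ∧ ¬Q ∧ S ∧ (S ∨ Q))) ∨ ¬P
= ¬(S ∨ (R ∧ S) ∨ (¬R ∧ ¬Q ∧ S ∧ (S ∨ Q))) ∨ ¬P   [double negation]
= (¬S ∧ ¬(R ∧ S) ∧ ¬(¬R ∧ ¬Q ∧ S ∧ (S ∨ Q))) ∨ ¬P   [De Morgan]
= (¬S ∧ (¬R ∨ ¬S) ∧ ¬(¬R ∧ ¬Q ∧ S ∧ (S ∨ Q))) ∨ ¬P   [De Morgan]
= (¬S ∧ (¬R ∨ ¬S) ∧ (¬¬R ∨ ¬¬Q ∨ ¬S ∨ ¬(S ∨ Q))) ∨ ¬P   [De Morgan]
= (¬S ∧ (¬R ∨ ¬S) ∧ (R ∨ ¬¬Q ∨ ¬S ∨ ¬(S ∨ Q))) ∨ ¬P   [double negation]
= (¬S ∧ (¬R ∨ ¬S) ∧ (R ∨ Q ∨ ¬S ∨ ¬(S ∨ Q))) ∨ ¬P   [double negation]
= (¬S ∧ (¬R ∨ ¬S) ∧ (R ∨ Q ∨ ¬S ∨ (¬S ∧ ¬Q))) ∨ ¬P   [De Morgan]
= (¬S ∧ ¬R ∧ R) ∨ (¬S ∧ ¬R ∧ Q) ∨ (¬S ∧ ¬R ∧ ¬S) ∨ (¬S ∧ ¬R ∧ ¬S ∧ ¬Q) ∨ (¬S ∧ ¬S ∧ R) ∨ (¬S ∧ ¬S ∧ Q) ∨ (¬S ∧ ¬S ∧ ¬S) ∨ (¬S ∧ ¬S ∧ ¬S ∧ ¬Q) ∨ ¬P   [distribute ∧ over ∨]
= ¬S ∨ ¬P   [simplify]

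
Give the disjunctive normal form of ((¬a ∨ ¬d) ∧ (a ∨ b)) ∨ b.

((¬a ∨ ¬d) ∧ (a ∨ b)) ∨ b
≡ (¬a ∧ a) ∨ (¬a ∧ b) ∨ (¬d ∧ a) ∨ (¬d ∧ b) ∨ b   [distribute ∧ over ∨]
≡ (¬d ∧ a) ∨ b   [simplify]

(¬d ∧ a) ∨ b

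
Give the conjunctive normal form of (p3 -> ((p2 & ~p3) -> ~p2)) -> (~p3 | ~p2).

(p3 -> ((p2 & ~p3) -> ~p2)) -> (~p3 | ~p2)
= ~(p3 -> ((p2 & ~p3) -> ~p2)) | ~p3 | ~p2   [eliminate ->]
= ~(~p3 | ((p2 & ~p3) -> ~p2)) | ~p3 | ~p2   [eliminate ->]
= ~(~p3 | ~(p2 & ~p3) | ~p2) | ~p3 | ~p2   [eliminate ->]
= (~~p3 & ~~(p2 & ~p3) & ~~p2) | ~p3 | ~p2   [De Morgan]
= (p3 & ~~(p2 & ~p3) & ~~p2) | ~p3 | ~p2   [double negation]
= (p3 & p2 & ~p3 & ~~p2) | ~p3 | ~p2   [double negation]
= (p3 & p2 & ~p3 & p2) | ~p3 | ~p2   [double negation]
= (p3 | ~p3 | ~p2) & (p2 | ~p3 | ~p2) & (~p3 | ~p3 | ~p2) & (p2 | ~p3 | ~p2)   [distribute | over &]
= ~p3 | ~p2   [simplify]

~p3 | ~p2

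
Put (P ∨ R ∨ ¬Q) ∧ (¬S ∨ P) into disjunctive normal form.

(P ∨ R ∨ ¬Q) ∧ (¬S ∨ P)
⇔ (P ∧ ¬S) ∨ (P ∧ P) ∨ (R ∧ ¬S) ∨ (R ∧ P) ∨ (¬Q ∧ ¬S) ∨ (¬Q ∧ P)
⇔ P ∨ (R ∧ ¬S) ∨ (¬Q ∧ ¬S)

P ∨ (R ∧ ¬S) ∨ (¬Q ∧ ¬S)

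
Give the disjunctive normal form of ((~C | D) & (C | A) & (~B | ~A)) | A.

(D & C & ~B) | (D & C & ~A) | A

((~C | D) & (C | A) & (~B | ~A)) | A
⇔ (~C & C & ~B) | (~C & C & ~A) | (~C & A & ~B) | (~C & A & ~A) | (D & C & ~B) | (D & C & ~A) | (D & A & ~B) | (D & A & ~A) | A   — distribute & over |
⇔ (D & C & ~B) | (D & C & ~A) | A   — simplify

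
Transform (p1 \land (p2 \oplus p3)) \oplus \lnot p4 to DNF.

(p1 \land p2 \land \lnot p3 \land p4) \lor (p1 \land \lnot p2 \land p3 \land p4) \lor (\lnot p1 \land \lnot p4) \lor (\lnot p2 \land \lnot p3 \land \lnot p4) \lor (p3 \land p2 \land \lnot p4)

(p1 \land (p2 \oplus p3)) \oplus \lnot p4
≡ (p1 \land (p2 \oplus p3) \land \lnot \lnot p4) \lor (\lnot (p1 \land (p2 \oplus p3)) \land \lnot p4)   [expand \oplus]
≡ (p1 \land ((p2 \land \lnot p3) \lor (\lnot p2 \land p3)) \land \lnot \lnot p4) \lor (\lnot (p1 \land (p2 \oplus p3)) \land \lnot p4)   [expand \oplus]
≡ (p1 \land ((p2 \land \lnot p3) \lor (\lnot p2 \land p3)) \land \lnot \lnot p4) \lor (\lnot (p1 \land ((p2 \land \lnot p3) \lor (\lnot p2 \land p3))) \land \lnot p4)   [expand \oplus]
≡ (p1 \land ((p2 \land \lnot p3) \lor (\lnot p2 \land p3)) \land p4) \lor (\lnot (p1 \land ((p2 \land \lnot p3) \lor (\lnot p2 \land p3))) \land \lnot p4)   [double negation]
≡ (p1 \land ((p2 \land \lnot p3) \lor (\lnot p2 \land p3)) \land p4) \lor ((\lnot p1 \lor \lnot ((p2 \land \lnot p3) \lor (\lnot p2 \land p3))) \land \lnot p4)   [De Morgan]
≡ (p1 \land ((p2 \land \lnot p3) \lor (\lnot p2 \land p3)) \land p4) \lor ((\lnot p1 \lor (\lnot (p2 \land \lnot p3) \land \lnot (\lnot p2 \land p3))) \land \lnot p4)   [De Morgan]
≡ (p1 \land ((p2 \land \lnot p3) \lor (\lnot p2 \land p3)) \land p4) \lor ((\lnot p1 \lor ((\lnot p2 \lor \lnot \lnot p3) \land \lnot (\lnot p2 \land p3))) \land \lnot p4)   [De Morgan]
≡ (p1 \land ((p2 \land \lnot p3) \lor (\lnot p2 \land p3)) \land p4) \lor ((\lnot p1 \lor ((\lnot p2 \lor p3) \land \lnot (\lnot p2 \land p3))) \land \lnot p4)   [double negation]
≡ (p1 \land ((p2 \land \lnot p3) \lor (\lnot p2 \land p3)) \land p4) \lor ((\lnot p1 \lor ((\lnot p2 \lor p3) \land (\lnot \lnot p2 \lor \lnot p3))) \land \lnot p4)   [De Morgan]
≡ (p1 \land ((p2 \land \lnot p3) \lor (\lnot p2 \land p3)) \land p4) \lor ((\lnot p1 \lor ((\lnot p2 \lor p3) \land (p2 \lor \lnot p3))) \land \lnot p4)   [double negation]
≡ (p1 \land p2 \land \lnot p3 \land p4) \lor (p1 \land \lnot p2 \land p3 \land p4) \lor (\lnot p1 \land \lnot p4) \lor (\lnot p2 \land p2 \land \lnot p4) \lor (\lnot p2 \land \lnot p3 \land \lnot p4) \lor (p3 \land p2 \land \lnot p4) \lor (p3 \land \lnot p3 \land \lnot p4)   [distribute \land over \lor]
≡ (p1 \land p2 \land \lnot p3 \land p4) \lor (p1 \land \lnot p2 \land p3 \land p4) \lor (\lnot p1 \land \lnot p4) \lor (\lnot p2 \land \lnot p3 \land \lnot p4) \lor (p3 \land p2 \land \lnot p4)   [simplify]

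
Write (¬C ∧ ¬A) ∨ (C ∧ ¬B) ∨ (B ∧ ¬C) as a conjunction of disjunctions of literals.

(¬C ∨ ¬B) ∧ (¬A ∨ C ∨ B)

(¬C ∧ ¬A) ∨ (C ∧ ¬B) ∨ (B ∧ ¬C)
= (¬C ∨ C ∨ B) ∧ (¬C ∨ C ∨ ¬C) ∧ (¬C ∨ ¬B ∨ B) ∧ (¬C ∨ ¬B ∨ ¬C) ∧ (¬A ∨ C ∨ B) ∧ (¬A ∨ C ∨ ¬C) ∧ (¬A ∨ ¬B ∨ B) ∧ (¬A ∨ ¬B ∨ ¬C)
= (¬C ∨ ¬B) ∧ (¬A ∨ C ∨ B)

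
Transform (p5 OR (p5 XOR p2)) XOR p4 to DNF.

(p5 OR (p5 XOR p2)) XOR p4
≡ ((p5 OR (p5 XOR p2)) AND NOT p4) OR (NOT (p5 OR (p5 XOR p2)) AND p4)   [expand XOR]
≡ ((p5 OR (p5 AND NOT p2) OR (NOT p5 AND p2)) AND NOT p4) OR (NOT (p5 OR (p5 XOR p2)) AND p4)   [expand XOR]
≡ ((p5 OR (p5 AND NOT p2) OR (NOT p5 AND p2)) AND NOT p4) OR (NOT (p5 OR (p5 AND NOT p2) OR (NOT p5 AND p2)) AND p4)   [expand XOR]
≡ ((p5 OR (p5 AND NOT p2) OR (NOT p5 AND p2)) AND NOT p4) OR (NOT p5 AND NOT (p5 AND NOT p2) AND NOT (NOT p5 AND p2) AND p4)   [De Morgan]
≡ ((p5 OR (p5 AND NOT p2) OR (NOT p5 AND p2)) AND NOT p4) OR (NOT p5 AND (NOT p5 OR NOT NOT p2) AND NOT (NOT p5 AND p2) AND p4)   [De Morgan]
≡ ((p5 OR (p5 AND NOT p2) OR (NOT p5 AND p2)) AND NOT p4) OR (NOT p5 AND (NOT p5 OR p2) AND NOT (NOT p5 AND p2) AND p4)   [double negation]
≡ ((p5 OR (p5 AND NOT p2) OR (NOT p5 AND p2)) AND NOT p4) OR (NOT p5 AND (NOT p5 OR p2) AND (NOT NOT p5 OR NOT p2) AND p4)   [De Morgan]
≡ ((p5 OR (p5 AND NOT p2) OR (NOT p5 AND p2)) AND NOT p4) OR (NOT p5 AND (NOT p5 OR p2) AND (p5 OR NOT p2) AND p4)   [double negation]
≡ (p5 AND NOT p4) OR (p5 AND NOT p2 AND NOT p4) OR (NOT p5 AND p2 AND NOT p4) OR (NOT p5 AND NOT p5 AND p5 AND p4) OR (NOT p5 AND NOT p5 AND NOT p2 AND p4) OR (NOT p5 AND p2 AND p5 AND p4) OR (NOT p5 AND p2 AND NOT p2 AND p4)   [distribute AND over OR]
≡ (p5 AND NOT p4) OR (NOT p5 AND p2 AND NOT p4) OR (NOT p5 AND NOT p2 AND p4)   [simplify]

(p5 AND NOT p4) OR (NOT p5 AND p2 AND NOT p4) OR (NOT p5 AND NOT p2 AND p4)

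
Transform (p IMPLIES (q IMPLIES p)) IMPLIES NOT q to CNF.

(p OR NOT q) AND (NOT p OR NOT q)

(p IMPLIES (q IMPLIES p)) IMPLIES NOT q
⇔ NOT (p IMPLIES (q IMPLIES p)) OR NOT q   — eliminate IMPLIES
⇔ NOT (NOT p OR (q IMPLIES p)) OR NOT q   — eliminate IMPLIES
⇔ NOT (NOT p OR NOT q OR p) OR NOT q   — eliminate IMPLIES
⇔ (NOT NOT p AND NOT NOT q AND NOT p) OR NOT q   — De Morgan
⇔ (p AND NOT NOT q AND NOT p) OR NOT q   — double negation
⇔ (p AND q AND NOT p) OR NOT q   — double negation
⇔ (p OR NOT q) AND (q OR NOT q) AND (NOT p OR NOT q)   — distribute OR over AND
⇔ (p OR NOT q) AND (NOT p OR NOT q)   — simplify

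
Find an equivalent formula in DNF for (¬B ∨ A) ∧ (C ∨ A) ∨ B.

(¬B ∨ A) ∧ (C ∨ A) ∨ B
⇔ ¬B ∧ C ∨ ¬B ∧ A ∨ A ∧ C ∨ A ∧ A ∨ B   [distribute ∧ over ∨]
⇔ ¬B ∧ C ∨ A ∨ B   [simplify]

¬B ∧ C ∨ A ∨ B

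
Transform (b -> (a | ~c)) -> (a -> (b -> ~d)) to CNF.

(b -> (a | ~c)) -> (a -> (b -> ~d))
≡ ~(b -> (a | ~c)) | (a -> (b -> ~d))   — eliminate ->
≡ ~(~b | a | ~c) | (a -> (b -> ~d))   — eliminate ->
≡ ~(~b | a | ~c) | ~a | (b -> ~d)   — eliminate ->
≡ ~(~b | a | ~c) | ~a | ~b | ~d   — eliminate ->
≡ (~~b & ~a & ~~c) | ~a | ~b | ~d   — De Morgan
≡ (b & ~a & ~~c) | ~a | ~b | ~d   — double negation
≡ (b & ~a & c) | ~a | ~b | ~d   — double negation
≡ (b | ~a | ~b | ~d) & (~a | ~a | ~b | ~d) & (c | ~a | ~b | ~d)   — distribute | over &
≡ ~a | ~b | ~d   — simplify

~a | ~b | ~d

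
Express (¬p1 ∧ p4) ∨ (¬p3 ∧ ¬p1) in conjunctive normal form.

¬p1 ∧ (p4 ∨ ¬p3)

(¬p1 ∧ p4) ∨ (¬p3 ∧ ¬p1)
≡ (¬p1 ∨ ¬p3) ∧ (¬p1 ∨ ¬p1) ∧ (p4 ∨ ¬p3) ∧ (p4 ∨ ¬p1)   (distribute ∨ over ∧)
≡ ¬p1 ∧ (p4 ∨ ¬p3)   (simplify)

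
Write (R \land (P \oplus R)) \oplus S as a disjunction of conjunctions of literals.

(R \land \lnot P \land \lnot S) \lor (\lnot R \land S) \lor (R \land P \land S)

(R \land (P \oplus R)) \oplus S
≡ (R \land (P \oplus R) \land \lnot S) \lor (\lnot (R \land (P \oplus R)) \land S)
≡ (R \land ((P \land \lnot R) \lor (\lnot P \land R)) \land \lnot S) \lor (\lnot (R \land (P \oplus R)) \land S)
≡ (R \land ((P \land \lnot R) \lor (\lnot P \land R)) \land \lnot S) \lor (\lnot (R \land ((P \land \lnot R) \lor (\lnot P \land R))) \land S)
≡ (R \land ((P \land \lnot R) \lor (\lnot P \land R)) \land \lnot S) \lor ((\lnot R \lor \lnot ((P \land \lnot R) \lor (\lnot P \land R))) \land S)
≡ (R \land ((P \land \lnot R) \lor (\lnot P \land R)) \land \lnot S) \lor ((\lnot R \lor (\lnot (P \land \lnot R) \land \lnot (\lnot P \land R))) \land S)
≡ (R \land ((P \land \lnot R) \lor (\lnot P \land R)) \land \lnot S) \lor ((\lnot R \lor ((\lnot P \lor \lnot \lnot R) \land \lnot (\lnot P \land R))) \land S)
≡ (R \land ((P \land \lnot R) \lor (\lnot P \land R)) \land \lnot S) \lor ((\lnot R \lor ((\lnot P \lor R) \land \lnot (\lnot P \land R))) \land S)
≡ (R \land ((P \land \lnot R) \lor (\lnot P \land R)) \land \lnot S) \lor ((\lnot R \lor ((\lnot P \lor R) \land (\lnot \lnot P \lor \lnot R))) \land S)
≡ (R \land ((P \land \lnot R) \lor (\lnot P \land R)) \land \lnot S) \lor ((\lnot R \lor ((\lnot P \lor R) \land (P \lor \lnot R))) \land S)
≡ (R \land P \land \lnot R \land \lnot S) \lor (R \land \lnot P \land R \land \lnot S) \lor (\lnot R \land S) \lor (\lnot P \land P \land S) \lor (\lnot P \land \lnot R \land S) \lor (R \land P \land S) \lor (R \land \lnot R \land S)
≡ (R \land \lnot P \land \lnot S) \lor (\lnot R \land S) \lor (R \land P \land S)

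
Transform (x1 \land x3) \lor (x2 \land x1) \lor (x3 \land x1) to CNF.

x1 \land (x3 \lor x2)

(x1 \land x3) \lor (x2 \land x1) \lor (x3 \land x1)
≡ (x1 \lor x2 \lor x3) \land (x1 \lor x2 \lor x1) \land (x1 \lor x1 \lor x3) \land (x1 \lor x1 \lor x1) \land (x3 \lor x2 \lor x3) \land (x3 \lor x2 \lor x1) \land (x3 \lor x1 \lor x3) \land (x3 \lor x1 \lor x1)   [distribute \lor over \land]
≡ x1 \land (x3 \lor x2)   [simplify]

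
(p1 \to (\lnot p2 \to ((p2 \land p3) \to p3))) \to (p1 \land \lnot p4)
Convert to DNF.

p1 \land \lnot p4

(p1 \to (\lnot p2 \to ((p2 \land p3) \to p3))) \to (p1 \land \lnot p4)
≡ \lnot (p1 \to (\lnot p2 \to ((p2 \land p3) \to p3))) \lor (p1 \land \lnot p4)   (eliminate \to)
≡ \lnot (\lnot p1 \lor (\lnot p2 \to ((p2 \land p3) \to p3))) \lor (p1 \land \lnot p4)   (eliminate \to)
≡ \lnot (\lnot p1 \lor \lnot \lnot p2 \lor ((p2 \land p3) \to p3)) \lor (p1 \land \lnot p4)   (eliminate \to)
≡ \lnot (\lnot p1 \lor \lnot \lnot p2 \lor \lnot (p2 \land p3) \lor p3) \lor (p1 \land \lnot p4)   (eliminate \to)
≡ (\lnot \lnot p1 \land \lnot \lnot \lnot p2 \land \lnot \lnot (p2 \land p3) \land \lnot p3) \lor (p1 \land \lnot p4)   (De Morgan)
≡ (p1 \land \lnot \lnot \lnot p2 \land \lnot \lnot (p2 \land p3) \land \lnot p3) \lor (p1 \land \lnot p4)   (double negation)
≡ (p1 \land \lnot p2 \land \lnot \lnot (p2 \land p3) \land \lnot p3) \lor (p1 \land \lnot p4)   (double negation)
≡ (p1 \land \lnot p2 \land p2 \land p3 \land \lnot p3) \lor (p1 \land \lnot p4)   (double negation)
≡ p1 \land \lnot p4   (simplify)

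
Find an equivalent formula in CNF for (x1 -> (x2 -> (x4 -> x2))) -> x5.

(x1 | x5) & (x2 | x5) & (x4 | x5) & (~x2 | x5)

(x1 -> (x2 -> (x4 -> x2))) -> x5
≡ ~(x1 -> (x2 -> (x4 -> x2))) | x5   [eliminate ->]
≡ ~(~x1 | (x2 -> (x4 -> x2))) | x5   [eliminate ->]
≡ ~(~x1 | ~x2 | (x4 -> x2)) | x5   [eliminate ->]
≡ ~(~x1 | ~x2 | ~x4 | x2) | x5   [eliminate ->]
≡ (~~x1 & ~~x2 & ~~x4 & ~x2) | x5   [De Morgan]
≡ (x1 & ~~x2 & ~~x4 & ~x2) | x5   [double negation]
≡ (x1 & x2 & ~~x4 & ~x2) | x5   [double negation]
≡ (x1 & x2 & x4 & ~x2) | x5   [double negation]
≡ (x1 | x5) & (x2 | x5) & (x4 | x5) & (~x2 | x5)   [distribute | over &]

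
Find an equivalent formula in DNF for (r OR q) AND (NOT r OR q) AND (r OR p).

(r AND q) OR (q AND p)

(r OR q) AND (NOT r OR q) AND (r OR p)
⇔ (r AND NOT r AND r) OR (r AND NOT r AND p) OR (r AND q AND r) OR (r AND q AND p) OR (q AND NOT r AND r) OR (q AND NOT r AND p) OR (q AND q AND r) OR (q AND q AND p)   (distribute AND over OR)
⇔ (r AND q) OR (q AND p)   (simplify)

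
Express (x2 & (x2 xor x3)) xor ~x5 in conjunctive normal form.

(x2 | ~x5) & (~x2 | ~x3 | ~x5) & (~x2 | x3 | x5)

(x2 & (x2 xor x3)) xor ~x5
⇔ ((x2 & (x2 xor x3)) | ~x5) & ~(x2 & (x2 xor x3) & ~x5)
⇔ ((x2 & (x2 | x3) & ~(x2 & x3)) | ~x5) & ~(x2 & (x2 xor x3) & ~x5)
⇔ ((x2 & (x2 | x3) & ~(x2 & x3)) | ~x5) & ~(x2 & (x2 | x3) & ~(x2 & x3) & ~x5)
⇔ ((x2 & (x2 | x3) & (~x2 | ~x3)) | ~x5) & ~(x2 & (x2 | x3) & ~(x2 & x3) & ~x5)
⇔ ((x2 & (x2 | x3) & (~x2 | ~x3)) | ~x5) & (~x2 | ~(x2 | x3) | ~~(x2 & x3) | ~~x5)
⇔ ((x2 & (x2 | x3) & (~x2 | ~x3)) | ~x5) & (~x2 | (~x2 & ~x3) | ~~(x2 & x3) | ~~x5)
⇔ ((x2 & (x2 | x3) & (~x2 | ~x3)) | ~x5) & (~x2 | (~x2 & ~x3) | (x2 & x3) | ~~x5)
⇔ ((x2 & (x2 | x3) & (~x2 | ~x3)) | ~x5) & (~x2 | (~x2 & ~x3) | (x2 & x3) | x5)
⇔ (x2 | ~x5) & (x2 | x3 | ~x5) & (~x2 | ~x3 | ~x5) & (~x2 | ~x2 | x2 | x5) & (~x2 | ~x2 | x3 | x5) & (~x2 | ~x3 | x2 | x5) & (~x2 | ~x3 | x3 | x5)
⇔ (x2 | ~x5) & (~x2 | ~x3 | ~x5) & (~x2 | x3 | x5)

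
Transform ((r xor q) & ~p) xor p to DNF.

(r & ~q & ~p) | (~r & q & ~p) | p

((r xor q) & ~p) xor p
≡ ((r xor q) & ~p & ~p) | (~((r xor q) & ~p) & p)   — expand xor
≡ (((r & ~q) | (~r & q)) & ~p & ~p) | (~((r xor q) & ~p) & p)   — expand xor
≡ (((r & ~q) | (~r & q)) & ~p & ~p) | (~(((r & ~q) | (~r & q)) & ~p) & p)   — expand xor
≡ (((r & ~q) | (~r & q)) & ~p & ~p) | ((~((r & ~q) | (~r & q)) | ~~p) & p)   — De Morgan
≡ (((r & ~q) | (~r & q)) & ~p & ~p) | (((~(r & ~q) & ~(~r & q)) | ~~p) & p)   — De Morgan
≡ (((r & ~q) | (~r & q)) & ~p & ~p) | ((((~r | ~~q) & ~(~r & q)) | ~~p) & p)   — De Morgan
≡ (((r & ~q) | (~r & q)) & ~p & ~p) | ((((~r | q) & ~(~r & q)) | ~~p) & p)   — double negation
≡ (((r & ~q) | (~r & q)) & ~p & ~p) | ((((~r | q) & (~~r | ~q)) | ~~p) & p)   — De Morgan
≡ (((r & ~q) | (~r & q)) & ~p & ~p) | ((((~r | q) & (r | ~q)) | ~~p) & p)   — double negation
≡ (((r & ~q) | (~r & q)) & ~p & ~p) | ((((~r | q) & (r | ~q)) | p) & p)   — double negation
≡ (r & ~q & ~p & ~p) | (~r & q & ~p & ~p) | (~r & r & p) | (~r & ~q & p) | (q & r & p) | (q & ~q & p) | (p & p)   — distribute & over |
≡ (r & ~q & ~p) | (~r & q & ~p) | p   — simplify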